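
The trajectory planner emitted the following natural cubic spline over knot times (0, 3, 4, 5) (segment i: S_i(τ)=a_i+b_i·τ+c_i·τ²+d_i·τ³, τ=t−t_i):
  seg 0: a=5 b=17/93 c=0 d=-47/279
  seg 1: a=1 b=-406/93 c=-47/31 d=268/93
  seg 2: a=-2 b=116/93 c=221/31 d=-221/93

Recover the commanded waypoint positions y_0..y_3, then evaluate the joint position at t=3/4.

y_0 = S_0(0) = a_0 = 5
y_1 = S_1(0) = a_1 = 1
y_2 = S_2(0) = a_2 = -2
y_3 = S_2(1) = 4
t_q=3/4 is in segment 0 (τ=3/4); S_0(τ)=10051/1984

y_0=5 y_1=1 y_2=-2 y_3=4
S(3/4) = 10051/1984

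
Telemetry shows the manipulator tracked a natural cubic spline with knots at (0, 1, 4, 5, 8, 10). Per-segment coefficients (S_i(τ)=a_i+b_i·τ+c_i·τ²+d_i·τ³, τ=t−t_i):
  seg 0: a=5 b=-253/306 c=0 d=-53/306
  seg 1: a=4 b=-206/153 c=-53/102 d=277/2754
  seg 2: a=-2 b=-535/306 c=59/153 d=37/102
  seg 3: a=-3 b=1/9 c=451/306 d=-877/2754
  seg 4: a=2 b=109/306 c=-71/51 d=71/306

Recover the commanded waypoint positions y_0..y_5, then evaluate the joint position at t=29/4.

y_0=5 y_1=4 y_2=-2 y_3=-3 y_4=2 y_5=-1
S(29/4) = 2359/2176

y_0 = S_0(0) = a_0 = 5
y_1 = S_1(0) = a_1 = 4
y_2 = S_2(0) = a_2 = -2
y_3 = S_3(0) = a_3 = -3
y_4 = S_4(0) = a_4 = 2
y_5 = S_4(2) = -1
t_q=29/4 is in segment 3 (τ=9/4); S_3(τ)=2359/2176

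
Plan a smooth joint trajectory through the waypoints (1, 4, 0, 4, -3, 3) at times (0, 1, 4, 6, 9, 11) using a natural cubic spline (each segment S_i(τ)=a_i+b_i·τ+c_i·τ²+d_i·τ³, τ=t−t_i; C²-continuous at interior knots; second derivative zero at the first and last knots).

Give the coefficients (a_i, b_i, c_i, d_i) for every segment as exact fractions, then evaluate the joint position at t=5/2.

  seg 0: a=1 b=23459/6141 c=0 d=-5036/6141
  seg 1: a=4 b=8351/6141 c=-5036/2047 d=9595/18423
  seg 2: a=0 b=4058/6141 c=4559/2047 d=-9565/12282
  seg 3: a=4 b=1376/6141 c=-5006/2047 d=1087/2047
  seg 4: a=-3 b=-685/6141 c=4777/2047 d=-4777/12282
S(5/2) = 37045/16376

Δ: Δ0=3, Δ1=-4/3, Δ2=2, Δ3=-7/3, Δ4=3
row 1: diag=8, rhs=-26; c'=3/8, d'=-13/4
row 2: denom=10−3·3/8=71/8; d'=(20−3·-13/4)/(71/8)=238/71
row 3: denom=10−2·16/71=678/71; d'=(-26−2·238/71)/(678/71)=-387/113
row 4: denom=10−3·71/226=2047/226; d'=(32−3·-387/113)/(2047/226)=9554/2047
back: M4=9554/2047
back: M3=-387/113−71/226·9554/2047=-10012/2047
back: M2=238/71−16/71·-10012/2047=9118/2047
back: M1=-13/4−3/8·9118/2047=-10072/2047
M: M0=0, M1=-10072/2047, M2=9118/2047, M3=-10012/2047, M4=9554/2047, M5=0
seg 0: a=1, c=M0/2=0, d=(M1−M0)/(6·1)=-5036/6141, b=Δ0−h0·(2M0+M1)/6=23459/6141
seg 1: a=4, c=M1/2=-5036/2047, d=(M2−M1)/(6·3)=9595/18423, b=Δ1−h1·(2M1+M2)/6=8351/6141
seg 2: a=0, c=M2/2=4559/2047, d=(M3−M2)/(6·2)=-9565/12282, b=Δ2−h2·(2M2+M3)/6=4058/6141
seg 3: a=4, c=M3/2=-5006/2047, d=(M4−M3)/(6·3)=1087/2047, b=Δ3−h3·(2M3+M4)/6=1376/6141
seg 4: a=-3, c=M4/2=4777/2047, d=(M5−M4)/(6·2)=-4777/12282, b=Δ4−h4·(2M4+M5)/6=-685/6141
t_q=5/2 → seg 1, τ=3/2; S=4+8351/6141·τ+-5036/2047·τ²+9595/18423·τ³=37045/16376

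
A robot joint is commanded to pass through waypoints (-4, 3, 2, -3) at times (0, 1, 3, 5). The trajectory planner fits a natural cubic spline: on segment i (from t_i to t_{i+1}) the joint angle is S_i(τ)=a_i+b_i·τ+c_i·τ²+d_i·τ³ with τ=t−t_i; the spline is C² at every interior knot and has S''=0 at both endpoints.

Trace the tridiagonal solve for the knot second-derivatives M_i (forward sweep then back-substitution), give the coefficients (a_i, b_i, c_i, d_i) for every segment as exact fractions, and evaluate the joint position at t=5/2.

  seg 0: a=-4 b=91/11 c=0 d=-14/11
  seg 1: a=3 b=49/11 c=-42/11 d=59/88
  seg 2: a=2 b=-61/22 c=9/44 d=-3/88
S(5/2) = 2361/704

Δ: Δ0=7, Δ1=-1/2, Δ2=-5/2
row 1: diag=6, rhs=-45; c'=1/3, d'=-15/2
row 2: denom=8−2·1/3=22/3; d'=(-12−2·-15/2)/(22/3)=9/22
back: M2=9/22
back: M1=-15/2−1/3·9/22=-84/11
M: M0=0, M1=-84/11, M2=9/22, M3=0
seg 0: a=-4, c=M0/2=0, d=(M1−M0)/(6·1)=-14/11, b=Δ0−h0·(2M0+M1)/6=91/11
seg 1: a=3, c=M1/2=-42/11, d=(M2−M1)/(6·2)=59/88, b=Δ1−h1·(2M1+M2)/6=49/11
seg 2: a=2, c=M2/2=9/44, d=(M3−M2)/(6·2)=-3/88, b=Δ2−h2·(2M2+M3)/6=-61/22
t_q=5/2 → seg 1, τ=3/2; S=3+49/11·τ+-42/11·τ²+59/88·τ³=2361/704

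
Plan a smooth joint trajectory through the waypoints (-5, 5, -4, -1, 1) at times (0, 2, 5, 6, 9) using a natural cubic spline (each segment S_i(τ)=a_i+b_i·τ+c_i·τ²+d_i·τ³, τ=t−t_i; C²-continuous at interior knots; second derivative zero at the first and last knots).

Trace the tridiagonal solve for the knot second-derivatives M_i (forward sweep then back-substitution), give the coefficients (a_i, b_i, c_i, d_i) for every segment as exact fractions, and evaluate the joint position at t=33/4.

Δ: Δ0=5, Δ1=-3, Δ2=3, Δ3=2/3
row 1: diag=10, rhs=-48; c'=3/10, d'=-24/5
row 2: denom=8−3·3/10=71/10; d'=(36−3·-24/5)/(71/10)=504/71
row 3: denom=8−1·10/71=558/71; d'=(-14−1·504/71)/(558/71)=-749/279
back: M3=-749/279
back: M2=504/71−10/71·-749/279=2086/279
back: M1=-24/5−3/10·2086/279=-655/93
M: M0=0, M1=-655/93, M2=2086/279, M3=-749/279, M4=0
seg 0: a=-5, c=M0/2=0, d=(M1−M0)/(6·2)=-655/1116, b=Δ0−h0·(2M0+M1)/6=2050/279
seg 1: a=5, c=M1/2=-655/186, d=(M2−M1)/(6·3)=4051/5022, b=Δ1−h1·(2M1+M2)/6=85/279
seg 2: a=-4, c=M2/2=1043/279, d=(M3−M2)/(6·1)=-105/62, b=Δ2−h2·(2M2+M3)/6=533/558
seg 3: a=-1, c=M3/2=-749/558, d=(M4−M3)/(6·3)=749/5022, b=Δ3−h3·(2M3+M4)/6=935/279
t_q=33/4 → seg 3, τ=9/4; S=-1+935/279·τ+-749/558·τ²+749/5022·τ³=5729/3968

  seg 0: a=-5 b=2050/279 c=0 d=-655/1116
  seg 1: a=5 b=85/279 c=-655/186 d=4051/5022
  seg 2: a=-4 b=533/558 c=1043/279 d=-105/62
  seg 3: a=-1 b=935/279 c=-749/558 d=749/5022
S(33/4) = 5729/3968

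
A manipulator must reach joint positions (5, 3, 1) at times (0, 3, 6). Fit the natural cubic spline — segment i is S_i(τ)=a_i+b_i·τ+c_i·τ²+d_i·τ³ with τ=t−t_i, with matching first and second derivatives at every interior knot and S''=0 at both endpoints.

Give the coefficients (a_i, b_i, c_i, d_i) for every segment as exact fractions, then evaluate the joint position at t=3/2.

  seg 0: a=5 b=-2/3 c=0 d=0
  seg 1: a=3 b=-2/3 c=0 d=0
S(3/2) = 4

Δ: Δ0=-2/3, Δ1=-2/3
row 1: diag=12, rhs=0; c'=1/4, d'=0
back: M1=0
M: M0=0, M1=0, M2=0
seg 0: a=5, c=M0/2=0, d=(M1−M0)/(6·3)=0, b=Δ0−h0·(2M0+M1)/6=-2/3
seg 1: a=3, c=M1/2=0, d=(M2−M1)/(6·3)=0, b=Δ1−h1·(2M1+M2)/6=-2/3
t_q=3/2 → seg 0, τ=3/2; S=5+-2/3·τ+0·τ²+0·τ³=4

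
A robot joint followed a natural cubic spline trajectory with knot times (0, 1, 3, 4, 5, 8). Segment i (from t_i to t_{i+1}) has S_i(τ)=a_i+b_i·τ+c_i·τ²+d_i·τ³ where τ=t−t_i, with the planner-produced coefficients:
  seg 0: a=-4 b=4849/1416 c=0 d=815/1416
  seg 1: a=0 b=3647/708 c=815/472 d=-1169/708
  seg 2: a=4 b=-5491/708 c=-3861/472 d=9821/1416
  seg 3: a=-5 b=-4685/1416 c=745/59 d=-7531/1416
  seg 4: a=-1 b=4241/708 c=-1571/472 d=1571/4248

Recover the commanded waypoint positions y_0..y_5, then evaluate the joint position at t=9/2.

y_0 = S_0(0) = a_0 = -4
y_1 = S_1(0) = a_1 = 0
y_2 = S_2(0) = a_2 = 4
y_3 = S_3(0) = a_3 = -5
y_4 = S_4(0) = a_4 = -1
y_5 = S_4(3) = -3
t_q=9/2 is in segment 3 (τ=1/2); S_3(τ)=-15717/3776

y_0=-4 y_1=0 y_2=4 y_3=-5 y_4=-1 y_5=-3
S(9/2) = -15717/3776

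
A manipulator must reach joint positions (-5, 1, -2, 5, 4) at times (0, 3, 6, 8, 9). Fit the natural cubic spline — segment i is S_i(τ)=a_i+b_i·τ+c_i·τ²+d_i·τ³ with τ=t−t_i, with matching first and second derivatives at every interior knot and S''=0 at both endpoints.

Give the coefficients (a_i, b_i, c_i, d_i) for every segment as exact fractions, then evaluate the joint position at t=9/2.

  seg 0: a=-5 b=344/103 c=0 d=-46/309
  seg 1: a=1 b=-70/103 c=-138/103 d=127/309
  seg 2: a=-2 b=245/103 c=243/103 d=-741/824
  seg 3: a=5 b=211/206 c=-1251/412 d=417/412
S(9/2) = -1357/824

Δ: Δ0=2, Δ1=-1, Δ2=7/2, Δ3=-1
row 1: diag=12, rhs=-18; c'=1/4, d'=-3/2
row 2: denom=10−3·1/4=37/4; d'=(27−3·-3/2)/(37/4)=126/37
row 3: denom=6−2·8/37=206/37; d'=(-27−2·126/37)/(206/37)=-1251/206
back: M3=-1251/206
back: M2=126/37−8/37·-1251/206=486/103
back: M1=-3/2−1/4·486/103=-276/103
M: M0=0, M1=-276/103, M2=486/103, M3=-1251/206, M4=0
seg 0: a=-5, c=M0/2=0, d=(M1−M0)/(6·3)=-46/309, b=Δ0−h0·(2M0+M1)/6=344/103
seg 1: a=1, c=M1/2=-138/103, d=(M2−M1)/(6·3)=127/309, b=Δ1−h1·(2M1+M2)/6=-70/103
seg 2: a=-2, c=M2/2=243/103, d=(M3−M2)/(6·2)=-741/824, b=Δ2−h2·(2M2+M3)/6=245/103
seg 3: a=5, c=M3/2=-1251/412, d=(M4−M3)/(6·1)=417/412, b=Δ3−h3·(2M3+M4)/6=211/206
t_q=9/2 → seg 1, τ=3/2; S=1+-70/103·τ+-138/103·τ²+127/309·τ³=-1357/824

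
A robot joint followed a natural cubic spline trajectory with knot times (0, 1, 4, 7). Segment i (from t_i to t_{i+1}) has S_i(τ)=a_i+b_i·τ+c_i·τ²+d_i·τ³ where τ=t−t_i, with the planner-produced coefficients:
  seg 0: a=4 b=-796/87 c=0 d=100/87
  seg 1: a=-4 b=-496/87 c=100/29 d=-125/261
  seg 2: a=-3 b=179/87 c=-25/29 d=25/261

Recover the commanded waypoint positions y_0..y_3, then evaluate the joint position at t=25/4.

y_0=4 y_1=-4 y_2=-3 y_3=-2
S(25/4) = -3051/1856

y_0 = S_0(0) = a_0 = 4
y_1 = S_1(0) = a_1 = -4
y_2 = S_2(0) = a_2 = -3
y_3 = S_2(3) = -2
t_q=25/4 is in segment 2 (τ=9/4); S_2(τ)=-3051/1856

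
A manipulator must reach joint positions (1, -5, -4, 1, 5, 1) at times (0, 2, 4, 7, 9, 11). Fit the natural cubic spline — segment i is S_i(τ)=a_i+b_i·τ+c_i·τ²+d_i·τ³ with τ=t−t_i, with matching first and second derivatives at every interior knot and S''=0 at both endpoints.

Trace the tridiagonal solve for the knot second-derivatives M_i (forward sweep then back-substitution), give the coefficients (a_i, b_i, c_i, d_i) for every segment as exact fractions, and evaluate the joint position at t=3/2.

Δ: Δ0=-3, Δ1=1/2, Δ2=5/3, Δ3=2, Δ4=-2
row 1: diag=8, rhs=21; c'=1/4, d'=21/8
row 2: denom=10−2·1/4=19/2; d'=(7−2·21/8)/(19/2)=7/38
row 3: denom=10−3·6/19=172/19; d'=(2−3·7/38)/(172/19)=55/344
row 4: denom=8−2·19/86=325/43; d'=(-24−2·55/344)/(325/43)=-4183/1300
back: M4=-4183/1300
back: M3=55/344−19/86·-4183/1300=283/325
back: M2=7/38−6/19·283/325=-59/650
back: M1=21/8−1/4·-59/650=1721/650
M: M0=0, M1=1721/650, M2=-59/650, M3=283/325, M4=-4183/1300, M5=0
seg 0: a=1, c=M0/2=0, d=(M1−M0)/(6·2)=1721/7800, b=Δ0−h0·(2M0+M1)/6=-7571/1950
seg 1: a=-5, c=M1/2=1721/1300, d=(M2−M1)/(6·2)=-89/390, b=Δ1−h1·(2M1+M2)/6=-1204/975
seg 2: a=-4, c=M2/2=-59/1300, d=(M3−M2)/(6·3)=25/468, b=Δ2−h2·(2M2+M3)/6=1289/975
seg 3: a=1, c=M3/2=283/650, d=(M4−M3)/(6·2)=-1063/3120, b=Δ3−h3·(2M3+M4)/6=9719/3900
seg 4: a=5, c=M4/2=-4183/2600, d=(M5−M4)/(6·2)=4183/15600, b=Δ4−h4·(2M4+M5)/6=283/1950
t_q=3/2 → seg 0, τ=3/2; S=1+-7571/1950·τ+0·τ²+1721/7800·τ³=-84847/20800

  seg 0: a=1 b=-7571/1950 c=0 d=1721/7800
  seg 1: a=-5 b=-1204/975 c=1721/1300 d=-89/390
  seg 2: a=-4 b=1289/975 c=-59/1300 d=25/468
  seg 3: a=1 b=9719/3900 c=283/650 d=-1063/3120
  seg 4: a=5 b=283/1950 c=-4183/2600 d=4183/15600
S(3/2) = -84847/20800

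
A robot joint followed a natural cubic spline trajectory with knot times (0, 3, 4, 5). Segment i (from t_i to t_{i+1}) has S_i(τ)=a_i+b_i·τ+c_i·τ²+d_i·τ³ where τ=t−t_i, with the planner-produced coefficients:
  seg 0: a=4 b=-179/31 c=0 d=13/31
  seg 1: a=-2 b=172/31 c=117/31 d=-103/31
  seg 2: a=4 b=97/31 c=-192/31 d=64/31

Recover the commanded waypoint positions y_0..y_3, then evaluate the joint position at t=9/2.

y_0=4 y_1=-2 y_2=4 y_3=3
S(9/2) = 265/62

y_0 = S_0(0) = a_0 = 4
y_1 = S_1(0) = a_1 = -2
y_2 = S_2(0) = a_2 = 4
y_3 = S_2(1) = 3
t_q=9/2 is in segment 2 (τ=1/2); S_2(τ)=265/62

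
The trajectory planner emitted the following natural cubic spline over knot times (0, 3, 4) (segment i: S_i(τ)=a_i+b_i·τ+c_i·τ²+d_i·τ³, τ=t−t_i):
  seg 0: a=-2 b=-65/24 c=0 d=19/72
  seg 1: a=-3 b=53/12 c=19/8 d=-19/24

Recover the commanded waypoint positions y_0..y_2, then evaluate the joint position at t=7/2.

y_0 = S_0(0) = a_0 = -2
y_1 = S_1(0) = a_1 = -3
y_2 = S_1(1) = 3
t_q=7/2 is in segment 1 (τ=1/2); S_1(τ)=-19/64

y_0=-2 y_1=-3 y_2=3
S(7/2) = -19/64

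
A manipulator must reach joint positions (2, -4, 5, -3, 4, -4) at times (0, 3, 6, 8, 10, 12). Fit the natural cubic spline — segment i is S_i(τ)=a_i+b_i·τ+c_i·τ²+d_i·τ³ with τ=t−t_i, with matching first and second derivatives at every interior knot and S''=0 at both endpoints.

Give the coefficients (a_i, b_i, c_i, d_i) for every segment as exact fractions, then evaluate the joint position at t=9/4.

Δ: Δ0=-2, Δ1=3, Δ2=-4, Δ3=7/2, Δ4=-4
row 1: diag=12, rhs=30; c'=1/4, d'=5/2
row 2: denom=10−3·1/4=37/4; d'=(-42−3·5/2)/(37/4)=-198/37
row 3: denom=8−2·8/37=280/37; d'=(45−2·-198/37)/(280/37)=2061/280
row 4: denom=8−2·37/140=523/70; d'=(-45−2·2061/280)/(523/70)=-8361/1046
back: M4=-8361/1046
back: M3=2061/280−37/140·-8361/1046=9909/1046
back: M2=-198/37−8/37·9909/1046=-3870/523
back: M1=5/2−1/4·-3870/523=2275/523
M: M0=0, M1=2275/523, M2=-3870/523, M3=9909/1046, M4=-8361/1046, M5=0
seg 0: a=2, c=M0/2=0, d=(M1−M0)/(6·3)=2275/9414, b=Δ0−h0·(2M0+M1)/6=-4367/1046
seg 1: a=-4, c=M1/2=2275/1046, d=(M2−M1)/(6·3)=-6145/9414, b=Δ1−h1·(2M1+M2)/6=1229/523
seg 2: a=5, c=M2/2=-1935/523, d=(M3−M2)/(6·2)=5883/4184, b=Δ2−h2·(2M2+M3)/6=-2327/1046
seg 3: a=-3, c=M3/2=9909/2092, d=(M4−M3)/(6·2)=-3045/2092, b=Δ3−h3·(2M3+M4)/6=-79/523
seg 4: a=4, c=M4/2=-8361/2092, d=(M5−M4)/(6·2)=2787/4184, b=Δ4−h4·(2M4+M5)/6=695/523
t_q=9/4 → seg 0, τ=9/4; S=2+-4367/1046·τ+0·τ²+2275/9414·τ³=-310685/66944

  seg 0: a=2 b=-4367/1046 c=0 d=2275/9414
  seg 1: a=-4 b=1229/523 c=2275/1046 d=-6145/9414
  seg 2: a=5 b=-2327/1046 c=-1935/523 d=5883/4184
  seg 3: a=-3 b=-79/523 c=9909/2092 d=-3045/2092
  seg 4: a=4 b=695/523 c=-8361/2092 d=2787/4184
S(9/4) = -310685/66944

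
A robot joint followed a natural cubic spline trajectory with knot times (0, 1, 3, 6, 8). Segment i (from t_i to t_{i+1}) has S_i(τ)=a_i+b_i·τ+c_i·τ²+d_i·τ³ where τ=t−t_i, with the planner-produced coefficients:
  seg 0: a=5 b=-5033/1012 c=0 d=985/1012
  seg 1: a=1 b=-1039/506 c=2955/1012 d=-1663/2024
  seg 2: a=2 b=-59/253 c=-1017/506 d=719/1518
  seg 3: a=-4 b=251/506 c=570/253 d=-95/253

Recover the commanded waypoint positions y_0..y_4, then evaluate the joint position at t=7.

y_0 = S_0(0) = a_0 = 5
y_1 = S_1(0) = a_1 = 1
y_2 = S_2(0) = a_2 = 2
y_3 = S_3(0) = a_3 = -4
y_4 = S_3(2) = 3
t_q=7 is in segment 3 (τ=1); S_3(τ)=-823/506

y_0=5 y_1=1 y_2=2 y_3=-4 y_4=3
S(7) = -823/506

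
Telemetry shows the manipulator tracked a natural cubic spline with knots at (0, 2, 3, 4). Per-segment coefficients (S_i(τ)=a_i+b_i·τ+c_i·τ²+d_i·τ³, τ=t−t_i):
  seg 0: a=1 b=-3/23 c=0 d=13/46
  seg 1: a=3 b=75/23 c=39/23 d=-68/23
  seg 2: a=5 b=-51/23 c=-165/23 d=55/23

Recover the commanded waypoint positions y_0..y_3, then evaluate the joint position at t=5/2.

y_0 = S_0(0) = a_0 = 1
y_1 = S_1(0) = a_1 = 3
y_2 = S_2(0) = a_2 = 5
y_3 = S_2(1) = -2
t_q=5/2 is in segment 1 (τ=1/2); S_1(τ)=431/92

y_0=1 y_1=3 y_2=5 y_3=-2
S(5/2) = 431/92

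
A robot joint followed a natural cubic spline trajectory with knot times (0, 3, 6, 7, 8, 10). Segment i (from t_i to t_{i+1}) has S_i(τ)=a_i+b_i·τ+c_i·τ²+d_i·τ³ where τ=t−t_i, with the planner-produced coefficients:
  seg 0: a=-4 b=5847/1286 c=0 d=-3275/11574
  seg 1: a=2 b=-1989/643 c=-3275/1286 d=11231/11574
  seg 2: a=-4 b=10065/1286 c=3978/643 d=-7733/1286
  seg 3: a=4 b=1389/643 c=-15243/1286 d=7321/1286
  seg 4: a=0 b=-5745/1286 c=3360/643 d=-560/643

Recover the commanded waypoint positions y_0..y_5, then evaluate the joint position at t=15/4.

y_0 = S_0(0) = a_0 = -4
y_1 = S_1(0) = a_1 = 2
y_2 = S_2(0) = a_2 = -4
y_3 = S_3(0) = a_3 = 4
y_4 = S_4(0) = a_4 = 0
y_5 = S_4(2) = 5
t_q=15/4 is in segment 1 (τ=3/4); S_1(τ)=-110543/82304

y_0=-4 y_1=2 y_2=-4 y_3=4 y_4=0 y_5=5
S(15/4) = -110543/82304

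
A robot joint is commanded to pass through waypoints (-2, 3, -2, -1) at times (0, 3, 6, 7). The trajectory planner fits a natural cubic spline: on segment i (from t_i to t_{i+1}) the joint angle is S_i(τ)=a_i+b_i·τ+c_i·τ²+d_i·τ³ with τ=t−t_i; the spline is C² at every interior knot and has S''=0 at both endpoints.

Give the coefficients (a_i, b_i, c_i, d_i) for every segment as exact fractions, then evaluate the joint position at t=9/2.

  seg 0: a=-2 b=83/29 c=0 d=-104/783
  seg 1: a=3 b=-21/29 c=-104/87 d=230/783
  seg 2: a=-2 b=1/29 c=42/29 d=-14/29
S(9/2) = 25/116

Δ: Δ0=5/3, Δ1=-5/3, Δ2=1
row 1: diag=12, rhs=-20; c'=1/4, d'=-5/3
row 2: denom=8−3·1/4=29/4; d'=(16−3·-5/3)/(29/4)=84/29
back: M2=84/29
back: M1=-5/3−1/4·84/29=-208/87
M: M0=0, M1=-208/87, M2=84/29, M3=0
seg 0: a=-2, c=M0/2=0, d=(M1−M0)/(6·3)=-104/783, b=Δ0−h0·(2M0+M1)/6=83/29
seg 1: a=3, c=M1/2=-104/87, d=(M2−M1)/(6·3)=230/783, b=Δ1−h1·(2M1+M2)/6=-21/29
seg 2: a=-2, c=M2/2=42/29, d=(M3−M2)/(6·1)=-14/29, b=Δ2−h2·(2M2+M3)/6=1/29
t_q=9/2 → seg 1, τ=3/2; S=3+-21/29·τ+-104/87·τ²+230/783·τ³=25/116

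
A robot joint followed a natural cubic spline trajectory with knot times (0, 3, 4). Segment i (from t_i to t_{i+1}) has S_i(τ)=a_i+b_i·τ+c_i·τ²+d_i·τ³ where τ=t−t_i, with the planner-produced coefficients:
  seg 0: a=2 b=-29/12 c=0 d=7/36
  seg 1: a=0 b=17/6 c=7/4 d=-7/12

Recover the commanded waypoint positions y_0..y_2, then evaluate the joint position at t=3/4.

y_0 = S_0(0) = a_0 = 2
y_1 = S_1(0) = a_1 = 0
y_2 = S_1(1) = 4
t_q=3/4 is in segment 0 (τ=3/4); S_0(τ)=69/256

y_0=2 y_1=0 y_2=4
S(3/4) = 69/256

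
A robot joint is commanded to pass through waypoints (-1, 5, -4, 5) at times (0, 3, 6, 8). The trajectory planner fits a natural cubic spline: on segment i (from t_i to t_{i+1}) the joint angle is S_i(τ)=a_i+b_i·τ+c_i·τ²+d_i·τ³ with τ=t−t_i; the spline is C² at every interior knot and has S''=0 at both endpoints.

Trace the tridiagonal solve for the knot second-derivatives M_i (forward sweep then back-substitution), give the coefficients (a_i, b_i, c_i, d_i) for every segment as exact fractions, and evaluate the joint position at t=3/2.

Δ: Δ0=2, Δ1=-3, Δ2=9/2
row 1: diag=12, rhs=-30; c'=1/4, d'=-5/2
row 2: denom=10−3·1/4=37/4; d'=(45−3·-5/2)/(37/4)=210/37
back: M2=210/37
back: M1=-5/2−1/4·210/37=-145/37
M: M0=0, M1=-145/37, M2=210/37, M3=0
seg 0: a=-1, c=M0/2=0, d=(M1−M0)/(6·3)=-145/666, b=Δ0−h0·(2M0+M1)/6=293/74
seg 1: a=5, c=M1/2=-145/74, d=(M2−M1)/(6·3)=355/666, b=Δ1−h1·(2M1+M2)/6=-71/37
seg 2: a=-4, c=M2/2=105/37, d=(M3−M2)/(6·2)=-35/74, b=Δ2−h2·(2M2+M3)/6=53/74
t_q=3/2 → seg 0, τ=3/2; S=-1+293/74·τ+0·τ²+-145/666·τ³=2489/592

  seg 0: a=-1 b=293/74 c=0 d=-145/666
  seg 1: a=5 b=-71/37 c=-145/74 d=355/666
  seg 2: a=-4 b=53/74 c=105/37 d=-35/74
S(3/2) = 2489/592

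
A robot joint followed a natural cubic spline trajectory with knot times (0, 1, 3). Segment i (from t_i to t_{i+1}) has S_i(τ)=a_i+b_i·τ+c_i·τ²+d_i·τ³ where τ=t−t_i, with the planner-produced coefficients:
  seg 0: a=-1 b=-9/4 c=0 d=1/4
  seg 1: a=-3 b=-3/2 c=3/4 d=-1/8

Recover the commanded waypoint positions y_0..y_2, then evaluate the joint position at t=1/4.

y_0=-1 y_1=-3 y_2=-4
S(1/4) = -399/256

y_0 = S_0(0) = a_0 = -1
y_1 = S_1(0) = a_1 = -3
y_2 = S_1(2) = -4
t_q=1/4 is in segment 0 (τ=1/4); S_0(τ)=-399/256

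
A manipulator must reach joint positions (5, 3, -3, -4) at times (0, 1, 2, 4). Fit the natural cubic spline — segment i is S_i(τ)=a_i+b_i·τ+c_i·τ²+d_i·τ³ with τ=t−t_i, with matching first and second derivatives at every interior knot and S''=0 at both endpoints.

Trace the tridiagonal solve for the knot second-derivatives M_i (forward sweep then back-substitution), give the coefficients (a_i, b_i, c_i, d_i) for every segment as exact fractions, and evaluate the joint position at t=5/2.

Δ: Δ0=-2, Δ1=-6, Δ2=-1/2
row 1: diag=4, rhs=-24; c'=1/4, d'=-6
row 2: denom=6−1·1/4=23/4; d'=(33−1·-6)/(23/4)=156/23
back: M2=156/23
back: M1=-6−1/4·156/23=-177/23
M: M0=0, M1=-177/23, M2=156/23, M3=0
seg 0: a=5, c=M0/2=0, d=(M1−M0)/(6·1)=-59/46, b=Δ0−h0·(2M0+M1)/6=-33/46
seg 1: a=3, c=M1/2=-177/46, d=(M2−M1)/(6·1)=111/46, b=Δ1−h1·(2M1+M2)/6=-105/23
seg 2: a=-3, c=M2/2=78/23, d=(M3−M2)/(6·2)=-13/23, b=Δ2−h2·(2M2+M3)/6=-231/46
t_q=5/2 → seg 2, τ=1/2; S=-3+-231/46·τ+78/23·τ²+-13/23·τ³=-871/184

  seg 0: a=5 b=-33/46 c=0 d=-59/46
  seg 1: a=3 b=-105/23 c=-177/46 d=111/46
  seg 2: a=-3 b=-231/46 c=78/23 d=-13/23
S(5/2) = -871/184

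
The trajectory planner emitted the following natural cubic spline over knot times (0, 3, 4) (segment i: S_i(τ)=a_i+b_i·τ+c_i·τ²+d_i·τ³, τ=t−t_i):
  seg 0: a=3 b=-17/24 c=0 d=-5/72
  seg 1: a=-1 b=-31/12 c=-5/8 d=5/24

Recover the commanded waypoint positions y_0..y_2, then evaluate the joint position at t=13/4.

y_0 = S_0(0) = a_0 = 3
y_1 = S_1(0) = a_1 = -1
y_2 = S_1(1) = -4
t_q=13/4 is in segment 1 (τ=1/4); S_1(τ)=-861/512

y_0=3 y_1=-1 y_2=-4
S(13/4) = -861/512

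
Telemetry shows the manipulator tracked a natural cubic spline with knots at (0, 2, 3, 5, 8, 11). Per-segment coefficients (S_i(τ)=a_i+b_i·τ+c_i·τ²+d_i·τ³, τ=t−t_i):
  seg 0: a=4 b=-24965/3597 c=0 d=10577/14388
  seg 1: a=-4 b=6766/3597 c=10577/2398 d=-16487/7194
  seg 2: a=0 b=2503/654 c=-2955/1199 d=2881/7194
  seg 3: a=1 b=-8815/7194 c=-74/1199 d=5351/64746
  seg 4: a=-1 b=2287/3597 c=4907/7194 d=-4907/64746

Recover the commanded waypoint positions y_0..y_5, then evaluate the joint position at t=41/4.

y_0 = S_0(0) = a_0 = 4
y_1 = S_1(0) = a_1 = -4
y_2 = S_2(0) = a_2 = 0
y_3 = S_3(0) = a_3 = 1
y_4 = S_4(0) = a_4 = -1
y_5 = S_4(3) = 5
t_q=41/4 is in segment 4 (τ=9/4); S_4(τ)=463547/153472

y_0=4 y_1=-4 y_2=0 y_3=1 y_4=-1 y_5=5
S(41/4) = 463547/153472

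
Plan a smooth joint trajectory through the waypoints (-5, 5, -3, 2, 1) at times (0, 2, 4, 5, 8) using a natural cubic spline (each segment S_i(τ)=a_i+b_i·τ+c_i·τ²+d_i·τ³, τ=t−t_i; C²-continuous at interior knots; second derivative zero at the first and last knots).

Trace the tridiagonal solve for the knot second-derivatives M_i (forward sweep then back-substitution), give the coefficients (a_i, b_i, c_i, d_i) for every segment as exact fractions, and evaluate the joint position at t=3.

Δ: Δ0=5, Δ1=-4, Δ2=5, Δ3=-1/3
row 1: diag=8, rhs=-54; c'=1/4, d'=-27/4
row 2: denom=6−2·1/4=11/2; d'=(54−2·-27/4)/(11/2)=135/11
row 3: denom=8−1·2/11=86/11; d'=(-32−1·135/11)/(86/11)=-487/86
back: M3=-487/86
back: M2=135/11−2/11·-487/86=572/43
back: M1=-27/4−1/4·572/43=-1733/172
M: M0=0, M1=-1733/172, M2=572/43, M3=-487/86, M4=0
seg 0: a=-5, c=M0/2=0, d=(M1−M0)/(6·2)=-1733/2064, b=Δ0−h0·(2M0+M1)/6=4313/516
seg 1: a=5, c=M1/2=-1733/344, d=(M2−M1)/(6·2)=4021/2064, b=Δ1−h1·(2M1+M2)/6=-443/258
seg 2: a=-3, c=M2/2=286/43, d=(M3−M2)/(6·1)=-1631/516, b=Δ2−h2·(2M2+M3)/6=779/516
seg 3: a=2, c=M3/2=-487/172, d=(M4−M3)/(6·3)=487/1548, b=Δ3−h3·(2M3+M4)/6=1375/258
t_q=3 → seg 1, τ=1; S=5+-443/258·τ+-1733/344·τ²+4021/2064·τ³=133/688

  seg 0: a=-5 b=4313/516 c=0 d=-1733/2064
  seg 1: a=5 b=-443/258 c=-1733/344 d=4021/2064
  seg 2: a=-3 b=779/516 c=286/43 d=-1631/516
  seg 3: a=2 b=1375/258 c=-487/172 d=487/1548
S(3) = 133/688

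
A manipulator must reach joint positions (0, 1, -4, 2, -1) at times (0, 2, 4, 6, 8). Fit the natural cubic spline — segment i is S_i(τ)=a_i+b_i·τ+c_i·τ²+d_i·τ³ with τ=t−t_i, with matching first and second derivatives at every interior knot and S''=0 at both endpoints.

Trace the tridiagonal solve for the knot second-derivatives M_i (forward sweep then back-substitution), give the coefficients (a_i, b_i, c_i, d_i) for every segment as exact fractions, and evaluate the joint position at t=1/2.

  seg 0: a=0 b=199/112 c=0 d=-143/448
  seg 1: a=1 b=-115/56 c=-429/224 d=379/448
  seg 2: a=-4 b=7/16 c=177/56 d=-421/448
  seg 3: a=2 b=101/56 c=-555/224 d=185/448
S(1/2) = 3041/3584

Δ: Δ0=1/2, Δ1=-5/2, Δ2=3, Δ3=-3/2
row 1: diag=8, rhs=-18; c'=1/4, d'=-9/4
row 2: denom=8−2·1/4=15/2; d'=(33−2·-9/4)/(15/2)=5
row 3: denom=8−2·4/15=112/15; d'=(-27−2·5)/(112/15)=-555/112
back: M3=-555/112
back: M2=5−4/15·-555/112=177/28
back: M1=-9/4−1/4·177/28=-429/112
M: M0=0, M1=-429/112, M2=177/28, M3=-555/112, M4=0
seg 0: a=0, c=M0/2=0, d=(M1−M0)/(6·2)=-143/448, b=Δ0−h0·(2M0+M1)/6=199/112
seg 1: a=1, c=M1/2=-429/224, d=(M2−M1)/(6·2)=379/448, b=Δ1−h1·(2M1+M2)/6=-115/56
seg 2: a=-4, c=M2/2=177/56, d=(M3−M2)/(6·2)=-421/448, b=Δ2−h2·(2M2+M3)/6=7/16
seg 3: a=2, c=M3/2=-555/224, d=(M4−M3)/(6·2)=185/448, b=Δ3−h3·(2M3+M4)/6=101/56
t_q=1/2 → seg 0, τ=1/2; S=0+199/112·τ+0·τ²+-143/448·τ³=3041/3584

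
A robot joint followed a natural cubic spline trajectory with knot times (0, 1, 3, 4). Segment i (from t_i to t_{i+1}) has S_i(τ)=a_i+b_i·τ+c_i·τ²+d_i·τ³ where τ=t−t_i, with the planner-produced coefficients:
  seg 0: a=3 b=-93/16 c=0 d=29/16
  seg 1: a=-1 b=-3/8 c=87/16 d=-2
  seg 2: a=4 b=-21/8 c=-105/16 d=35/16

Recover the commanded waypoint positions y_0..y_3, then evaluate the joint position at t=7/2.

y_0 = S_0(0) = a_0 = 3
y_1 = S_1(0) = a_1 = -1
y_2 = S_2(0) = a_2 = 4
y_3 = S_2(1) = -3
t_q=7/2 is in segment 2 (τ=1/2); S_2(τ)=169/128

y_0=3 y_1=-1 y_2=4 y_3=-3
S(7/2) = 169/128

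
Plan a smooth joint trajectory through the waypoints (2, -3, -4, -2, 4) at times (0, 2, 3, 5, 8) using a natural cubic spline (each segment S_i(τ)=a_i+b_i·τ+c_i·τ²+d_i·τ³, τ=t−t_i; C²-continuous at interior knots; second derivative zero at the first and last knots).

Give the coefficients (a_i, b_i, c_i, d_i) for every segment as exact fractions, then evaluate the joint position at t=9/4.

  seg 0: a=2 b=-947/326 c=0 d=33/326
  seg 1: a=-3 b=-551/326 c=99/163 d=27/326
  seg 2: a=-4 b=-37/163 c=279/326 d=-79/652
  seg 3: a=-2 b=284/163 c=21/163 d=-7/489
S(9/4) = -70589/20864

Δ: Δ0=-5/2, Δ1=-1, Δ2=1, Δ3=2
row 1: diag=6, rhs=9; c'=1/6, d'=3/2
row 2: denom=6−1·1/6=35/6; d'=(12−1·3/2)/(35/6)=9/5
row 3: denom=10−2·12/35=326/35; d'=(6−2·9/5)/(326/35)=42/163
back: M3=42/163
back: M2=9/5−12/35·42/163=279/163
back: M1=3/2−1/6·279/163=198/163
M: M0=0, M1=198/163, M2=279/163, M3=42/163, M4=0
seg 0: a=2, c=M0/2=0, d=(M1−M0)/(6·2)=33/326, b=Δ0−h0·(2M0+M1)/6=-947/326
seg 1: a=-3, c=M1/2=99/163, d=(M2−M1)/(6·1)=27/326, b=Δ1−h1·(2M1+M2)/6=-551/326
seg 2: a=-4, c=M2/2=279/326, d=(M3−M2)/(6·2)=-79/652, b=Δ2−h2·(2M2+M3)/6=-37/163
seg 3: a=-2, c=M3/2=21/163, d=(M4−M3)/(6·3)=-7/489, b=Δ3−h3·(2M3+M4)/6=284/163
t_q=9/4 → seg 1, τ=1/4; S=-3+-551/326·τ+99/163·τ²+27/326·τ³=-70589/20864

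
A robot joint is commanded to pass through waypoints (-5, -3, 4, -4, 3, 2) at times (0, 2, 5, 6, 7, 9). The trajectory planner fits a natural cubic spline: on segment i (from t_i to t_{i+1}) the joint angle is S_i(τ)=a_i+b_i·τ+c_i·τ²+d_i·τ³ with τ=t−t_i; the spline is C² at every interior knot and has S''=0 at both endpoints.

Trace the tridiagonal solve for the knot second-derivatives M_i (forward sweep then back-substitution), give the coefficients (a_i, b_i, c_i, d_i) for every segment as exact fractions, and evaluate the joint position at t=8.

Δ: Δ0=1, Δ1=7/3, Δ2=-8, Δ3=7, Δ4=-1/2
row 1: diag=10, rhs=8; c'=3/10, d'=4/5
row 2: denom=8−3·3/10=71/10; d'=(-62−3·4/5)/(71/10)=-644/71
row 3: denom=4−1·10/71=274/71; d'=(90−1·-644/71)/(274/71)=3517/137
row 4: denom=6−1·71/274=1573/274; d'=(-45−1·3517/137)/(1573/274)=-19364/1573
back: M4=-19364/1573
back: M3=3517/137−71/274·-19364/1573=45399/1573
back: M2=-644/71−10/71·45399/1573=-20662/1573
back: M1=4/5−3/10·-20662/1573=7457/1573
M: M0=0, M1=7457/1573, M2=-20662/1573, M3=45399/1573, M4=-19364/1573, M5=0
seg 0: a=-5, c=M0/2=0, d=(M1−M0)/(6·2)=7457/18876, b=Δ0−h0·(2M0+M1)/6=-2738/4719
seg 1: a=-3, c=M1/2=7457/3146, d=(M2−M1)/(6·3)=-721/726, b=Δ1−h1·(2M1+M2)/6=19633/4719
seg 2: a=4, c=M2/2=-10331/1573, d=(M3−M2)/(6·1)=66061/9438, b=Δ2−h2·(2M2+M3)/6=-79579/9438
seg 3: a=-4, c=M3/2=45399/3146, d=(M4−M3)/(6·1)=-64763/9438, b=Δ3−h3·(2M3+M4)/6=-244/429
seg 4: a=3, c=M4/2=-9682/1573, d=(M5−M4)/(6·2)=4841/4719, b=Δ4−h4·(2M4+M5)/6=72737/9438
t_q=8 → seg 4, τ=1; S=3+72737/9438·τ+-9682/1573·τ²+4841/4719·τ³=17547/3146

  seg 0: a=-5 b=-2738/4719 c=0 d=7457/18876
  seg 1: a=-3 b=19633/4719 c=7457/3146 d=-721/726
  seg 2: a=4 b=-79579/9438 c=-10331/1573 d=66061/9438
  seg 3: a=-4 b=-244/429 c=45399/3146 d=-64763/9438
  seg 4: a=3 b=72737/9438 c=-9682/1573 d=4841/4719
S(8) = 17547/3146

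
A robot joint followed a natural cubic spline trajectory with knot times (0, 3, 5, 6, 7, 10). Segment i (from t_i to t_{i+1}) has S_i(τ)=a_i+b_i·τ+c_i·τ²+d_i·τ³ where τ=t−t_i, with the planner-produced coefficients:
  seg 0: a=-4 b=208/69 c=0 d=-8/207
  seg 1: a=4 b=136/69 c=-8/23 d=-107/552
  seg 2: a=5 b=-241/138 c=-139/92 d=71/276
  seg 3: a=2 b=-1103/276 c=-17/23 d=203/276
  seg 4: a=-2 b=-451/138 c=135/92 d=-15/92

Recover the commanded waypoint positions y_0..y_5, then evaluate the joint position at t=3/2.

y_0 = S_0(0) = a_0 = -4
y_1 = S_1(0) = a_1 = 4
y_2 = S_2(0) = a_2 = 5
y_3 = S_3(0) = a_3 = 2
y_4 = S_4(0) = a_4 = -2
y_5 = S_4(3) = -3
t_q=3/2 is in segment 0 (τ=3/2); S_0(τ)=9/23

y_0=-4 y_1=4 y_2=5 y_3=2 y_4=-2 y_5=-3
S(3/2) = 9/23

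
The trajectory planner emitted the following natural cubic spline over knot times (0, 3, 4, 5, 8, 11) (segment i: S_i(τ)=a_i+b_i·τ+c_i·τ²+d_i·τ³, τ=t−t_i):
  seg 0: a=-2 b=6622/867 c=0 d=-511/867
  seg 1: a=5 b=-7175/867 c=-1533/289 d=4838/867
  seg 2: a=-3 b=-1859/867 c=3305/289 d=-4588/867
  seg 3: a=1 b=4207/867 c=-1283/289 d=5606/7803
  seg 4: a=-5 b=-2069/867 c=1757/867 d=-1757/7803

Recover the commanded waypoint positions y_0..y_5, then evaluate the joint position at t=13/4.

y_0=-2 y_1=5 y_2=-3 y_3=1 y_4=-5 y_5=0
S(13/4) = 24847/9248

y_0 = S_0(0) = a_0 = -2
y_1 = S_1(0) = a_1 = 5
y_2 = S_2(0) = a_2 = -3
y_3 = S_3(0) = a_3 = 1
y_4 = S_4(0) = a_4 = -5
y_5 = S_4(3) = 0
t_q=13/4 is in segment 1 (τ=1/4); S_1(τ)=24847/9248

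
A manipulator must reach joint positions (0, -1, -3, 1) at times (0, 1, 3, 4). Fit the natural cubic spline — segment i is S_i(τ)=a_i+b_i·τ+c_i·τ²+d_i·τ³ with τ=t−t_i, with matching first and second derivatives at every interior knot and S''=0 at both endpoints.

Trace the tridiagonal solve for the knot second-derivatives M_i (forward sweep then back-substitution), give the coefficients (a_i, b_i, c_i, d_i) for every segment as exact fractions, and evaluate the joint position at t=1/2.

Δ: Δ0=-1, Δ1=-1, Δ2=4
row 1: diag=6, rhs=0; c'=1/3, d'=0
row 2: denom=6−2·1/3=16/3; d'=(30−2·0)/(16/3)=45/8
back: M2=45/8
back: M1=0−1/3·45/8=-15/8
M: M0=0, M1=-15/8, M2=45/8, M3=0
seg 0: a=0, c=M0/2=0, d=(M1−M0)/(6·1)=-5/16, b=Δ0−h0·(2M0+M1)/6=-11/16
seg 1: a=-1, c=M1/2=-15/16, d=(M2−M1)/(6·2)=5/8, b=Δ1−h1·(2M1+M2)/6=-13/8
seg 2: a=-3, c=M2/2=45/16, d=(M3−M2)/(6·1)=-15/16, b=Δ2−h2·(2M2+M3)/6=17/8
t_q=1/2 → seg 0, τ=1/2; S=0+-11/16·τ+0·τ²+-5/16·τ³=-49/128

  seg 0: a=0 b=-11/16 c=0 d=-5/16
  seg 1: a=-1 b=-13/8 c=-15/16 d=5/8
  seg 2: a=-3 b=17/8 c=45/16 d=-15/16
S(1/2) = -49/128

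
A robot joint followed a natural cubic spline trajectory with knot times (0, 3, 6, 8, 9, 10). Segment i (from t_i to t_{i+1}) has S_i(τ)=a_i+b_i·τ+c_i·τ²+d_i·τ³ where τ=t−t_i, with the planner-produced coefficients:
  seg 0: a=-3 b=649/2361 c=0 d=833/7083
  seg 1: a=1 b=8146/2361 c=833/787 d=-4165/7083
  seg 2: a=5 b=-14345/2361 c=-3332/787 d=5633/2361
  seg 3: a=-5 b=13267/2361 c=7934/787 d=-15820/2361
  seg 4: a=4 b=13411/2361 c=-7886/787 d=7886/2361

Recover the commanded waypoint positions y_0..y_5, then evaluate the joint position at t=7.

y_0 = S_0(0) = a_0 = -3
y_1 = S_1(0) = a_1 = 1
y_2 = S_2(0) = a_2 = 5
y_3 = S_3(0) = a_3 = -5
y_4 = S_4(0) = a_4 = 4
y_5 = S_4(1) = 3
t_q=7 is in segment 2 (τ=1); S_2(τ)=-2301/787

y_0=-3 y_1=1 y_2=5 y_3=-5 y_4=4 y_5=3
S(7) = -2301/787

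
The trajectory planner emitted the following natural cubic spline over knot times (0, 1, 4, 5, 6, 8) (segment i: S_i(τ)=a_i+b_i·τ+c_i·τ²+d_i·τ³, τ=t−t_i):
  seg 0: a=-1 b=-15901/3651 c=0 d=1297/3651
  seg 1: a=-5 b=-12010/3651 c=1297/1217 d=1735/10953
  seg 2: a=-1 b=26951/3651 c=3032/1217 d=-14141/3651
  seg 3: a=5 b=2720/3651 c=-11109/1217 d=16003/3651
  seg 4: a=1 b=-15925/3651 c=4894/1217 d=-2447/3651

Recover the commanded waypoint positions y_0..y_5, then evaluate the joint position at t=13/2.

y_0=-1 y_1=-5 y_2=-1 y_3=5 y_4=1 y_5=3
S(13/2) = -2525/9736

y_0 = S_0(0) = a_0 = -1
y_1 = S_1(0) = a_1 = -5
y_2 = S_2(0) = a_2 = -1
y_3 = S_3(0) = a_3 = 5
y_4 = S_4(0) = a_4 = 1
y_5 = S_4(2) = 3
t_q=13/2 is in segment 4 (τ=1/2); S_4(τ)=-2525/9736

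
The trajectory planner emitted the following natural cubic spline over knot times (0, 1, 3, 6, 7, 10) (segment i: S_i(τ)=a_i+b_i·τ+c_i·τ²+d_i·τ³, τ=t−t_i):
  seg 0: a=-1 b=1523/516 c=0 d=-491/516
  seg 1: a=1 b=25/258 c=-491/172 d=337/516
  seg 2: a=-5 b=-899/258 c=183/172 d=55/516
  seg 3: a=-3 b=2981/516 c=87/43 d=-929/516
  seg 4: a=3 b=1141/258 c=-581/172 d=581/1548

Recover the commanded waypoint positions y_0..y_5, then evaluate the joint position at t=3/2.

y_0=-1 y_1=1 y_2=-5 y_3=-3 y_4=3 y_5=-4
S(3/2) = 573/1376

y_0 = S_0(0) = a_0 = -1
y_1 = S_1(0) = a_1 = 1
y_2 = S_2(0) = a_2 = -5
y_3 = S_3(0) = a_3 = -3
y_4 = S_4(0) = a_4 = 3
y_5 = S_4(3) = -4
t_q=3/2 is in segment 1 (τ=1/2); S_1(τ)=573/1376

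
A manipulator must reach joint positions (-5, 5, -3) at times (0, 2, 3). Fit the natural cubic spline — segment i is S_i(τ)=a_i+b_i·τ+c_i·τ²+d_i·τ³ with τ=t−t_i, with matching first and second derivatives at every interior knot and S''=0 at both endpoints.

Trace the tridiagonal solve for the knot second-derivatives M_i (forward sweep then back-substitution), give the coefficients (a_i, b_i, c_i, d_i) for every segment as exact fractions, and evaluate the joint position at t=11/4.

  seg 0: a=-5 b=28/3 c=0 d=-13/12
  seg 1: a=5 b=-11/3 c=-13/2 d=13/6
S(11/4) = -63/128

Δ: Δ0=5, Δ1=-8
row 1: diag=6, rhs=-78; c'=1/6, d'=-13
back: M1=-13
M: M0=0, M1=-13, M2=0
seg 0: a=-5, c=M0/2=0, d=(M1−M0)/(6·2)=-13/12, b=Δ0−h0·(2M0+M1)/6=28/3
seg 1: a=5, c=M1/2=-13/2, d=(M2−M1)/(6·1)=13/6, b=Δ1−h1·(2M1+M2)/6=-11/3
t_q=11/4 → seg 1, τ=3/4; S=5+-11/3·τ+-13/2·τ²+13/6·τ³=-63/128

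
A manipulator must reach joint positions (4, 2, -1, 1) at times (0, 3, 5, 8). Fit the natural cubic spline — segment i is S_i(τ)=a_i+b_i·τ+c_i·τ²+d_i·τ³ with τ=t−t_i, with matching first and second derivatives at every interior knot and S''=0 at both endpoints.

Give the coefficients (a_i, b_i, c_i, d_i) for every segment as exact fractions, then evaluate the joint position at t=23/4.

  seg 0: a=4 b=-13/48 c=0 d=-19/432
  seg 1: a=2 b=-35/24 c=-19/48 d=3/16
  seg 2: a=-1 b=-19/24 c=35/48 d=-35/432
S(23/4) = -1247/1024

Δ: Δ0=-2/3, Δ1=-3/2, Δ2=2/3
row 1: diag=10, rhs=-5; c'=1/5, d'=-1/2
row 2: denom=10−2·1/5=48/5; d'=(13−2·-1/2)/(48/5)=35/24
back: M2=35/24
back: M1=-1/2−1/5·35/24=-19/24
M: M0=0, M1=-19/24, M2=35/24, M3=0
seg 0: a=4, c=M0/2=0, d=(M1−M0)/(6·3)=-19/432, b=Δ0−h0·(2M0+M1)/6=-13/48
seg 1: a=2, c=M1/2=-19/48, d=(M2−M1)/(6·2)=3/16, b=Δ1−h1·(2M1+M2)/6=-35/24
seg 2: a=-1, c=M2/2=35/48, d=(M3−M2)/(6·3)=-35/432, b=Δ2−h2·(2M2+M3)/6=-19/24
t_q=23/4 → seg 2, τ=3/4; S=-1+-19/24·τ+35/48·τ²+-35/432·τ³=-1247/1024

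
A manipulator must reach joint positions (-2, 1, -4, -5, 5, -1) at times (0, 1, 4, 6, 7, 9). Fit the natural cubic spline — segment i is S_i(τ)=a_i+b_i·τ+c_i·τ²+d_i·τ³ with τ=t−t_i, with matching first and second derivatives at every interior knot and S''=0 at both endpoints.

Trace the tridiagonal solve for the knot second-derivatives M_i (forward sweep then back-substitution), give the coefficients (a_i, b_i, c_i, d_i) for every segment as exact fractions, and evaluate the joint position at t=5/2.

Δ: Δ0=3, Δ1=-5/3, Δ2=-1/2, Δ3=10, Δ4=-3
row 1: diag=8, rhs=-28; c'=3/8, d'=-7/2
row 2: denom=10−3·3/8=71/8; d'=(7−3·-7/2)/(71/8)=140/71
row 3: denom=6−2·16/71=394/71; d'=(63−2·140/71)/(394/71)=4193/394
row 4: denom=6−1·71/394=2293/394; d'=(-78−1·4193/394)/(2293/394)=-34925/2293
back: M4=-34925/2293
back: M3=4193/394−71/394·-34925/2293=30696/2293
back: M2=140/71−16/71·30696/2293=-2396/2293
back: M1=-7/2−3/8·-2396/2293=-7127/2293
M: M0=0, M1=-7127/2293, M2=-2396/2293, M3=30696/2293, M4=-34925/2293, M5=0
seg 0: a=-2, c=M0/2=0, d=(M1−M0)/(6·1)=-7127/13758, b=Δ0−h0·(2M0+M1)/6=48401/13758
seg 1: a=1, c=M1/2=-7127/4586, d=(M2−M1)/(6·3)=1577/13758, b=Δ1−h1·(2M1+M2)/6=13510/6879
seg 2: a=-4, c=M2/2=-1198/2293, d=(M3−M2)/(6·2)=8273/6879, b=Δ2−h2·(2M2+M3)/6=-58687/13758
seg 3: a=-5, c=M3/2=15348/2293, d=(M4−M3)/(6·1)=-65621/13758, b=Δ3−h3·(2M3+M4)/6=111113/13758
seg 4: a=5, c=M4/2=-34925/4586, d=(M5−M4)/(6·2)=34925/27516, b=Δ4−h4·(2M4+M5)/6=49213/6879
t_q=5/2 → seg 1, τ=3/2; S=1+13510/6879·τ+-7127/4586·τ²+1577/13758·τ³=30675/36688

  seg 0: a=-2 b=48401/13758 c=0 d=-7127/13758
  seg 1: a=1 b=13510/6879 c=-7127/4586 d=1577/13758
  seg 2: a=-4 b=-58687/13758 c=-1198/2293 d=8273/6879
  seg 3: a=-5 b=111113/13758 c=15348/2293 d=-65621/13758
  seg 4: a=5 b=49213/6879 c=-34925/4586 d=34925/27516
S(5/2) = 30675/36688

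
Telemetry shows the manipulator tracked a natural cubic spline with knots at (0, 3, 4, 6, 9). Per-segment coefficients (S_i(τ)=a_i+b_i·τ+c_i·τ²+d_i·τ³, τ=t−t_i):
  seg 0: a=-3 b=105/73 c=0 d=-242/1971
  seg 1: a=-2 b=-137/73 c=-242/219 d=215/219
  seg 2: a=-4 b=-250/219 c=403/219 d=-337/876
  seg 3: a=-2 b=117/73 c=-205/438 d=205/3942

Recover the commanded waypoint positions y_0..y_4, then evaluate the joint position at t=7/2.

y_0 = S_0(0) = a_0 = -3
y_1 = S_1(0) = a_1 = -2
y_2 = S_2(0) = a_2 = -4
y_3 = S_3(0) = a_3 = -2
y_4 = S_3(3) = 0
t_q=7/2 is in segment 1 (τ=1/2); S_1(τ)=-5417/1752

y_0=-3 y_1=-2 y_2=-4 y_3=-2 y_4=0
S(7/2) = -5417/1752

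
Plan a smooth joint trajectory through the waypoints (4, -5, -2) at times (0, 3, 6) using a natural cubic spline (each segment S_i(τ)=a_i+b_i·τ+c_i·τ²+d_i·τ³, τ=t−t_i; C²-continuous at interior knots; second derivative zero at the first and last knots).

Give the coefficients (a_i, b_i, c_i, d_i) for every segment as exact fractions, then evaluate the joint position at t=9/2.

Δ: Δ0=-3, Δ1=1
row 1: diag=12, rhs=24; c'=1/4, d'=2
back: M1=2
M: M0=0, M1=2, M2=0
seg 0: a=4, c=M0/2=0, d=(M1−M0)/(6·3)=1/9, b=Δ0−h0·(2M0+M1)/6=-4
seg 1: a=-5, c=M1/2=1, d=(M2−M1)/(6·3)=-1/9, b=Δ1−h1·(2M1+M2)/6=-1
t_q=9/2 → seg 1, τ=3/2; S=-5+-1·τ+1·τ²+-1/9·τ³=-37/8

  seg 0: a=4 b=-4 c=0 d=1/9
  seg 1: a=-5 b=-1 c=1 d=-1/9
S(9/2) = -37/8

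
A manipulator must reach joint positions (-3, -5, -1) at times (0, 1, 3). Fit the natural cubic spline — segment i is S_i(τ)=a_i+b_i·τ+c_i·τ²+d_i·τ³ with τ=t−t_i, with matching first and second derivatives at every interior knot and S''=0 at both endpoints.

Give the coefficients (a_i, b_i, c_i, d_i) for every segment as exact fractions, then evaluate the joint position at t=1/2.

Δ: Δ0=-2, Δ1=2
row 1: diag=6, rhs=24; c'=1/3, d'=4
back: M1=4
M: M0=0, M1=4, M2=0
seg 0: a=-3, c=M0/2=0, d=(M1−M0)/(6·1)=2/3, b=Δ0−h0·(2M0+M1)/6=-8/3
seg 1: a=-5, c=M1/2=2, d=(M2−M1)/(6·2)=-1/3, b=Δ1−h1·(2M1+M2)/6=-2/3
t_q=1/2 → seg 0, τ=1/2; S=-3+-8/3·τ+0·τ²+2/3·τ³=-17/4

  seg 0: a=-3 b=-8/3 c=0 d=2/3
  seg 1: a=-5 b=-2/3 c=2 d=-1/3
S(1/2) = -17/4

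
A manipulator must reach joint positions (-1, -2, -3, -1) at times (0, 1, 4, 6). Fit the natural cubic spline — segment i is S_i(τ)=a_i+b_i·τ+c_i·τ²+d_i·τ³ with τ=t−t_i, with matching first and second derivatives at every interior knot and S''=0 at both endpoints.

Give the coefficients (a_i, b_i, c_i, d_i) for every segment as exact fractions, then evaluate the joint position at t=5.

Δ: Δ0=-1, Δ1=-1/3, Δ2=1
row 1: diag=8, rhs=4; c'=3/8, d'=1/2
row 2: denom=10−3·3/8=71/8; d'=(8−3·1/2)/(71/8)=52/71
back: M2=52/71
back: M1=1/2−3/8·52/71=16/71
M: M0=0, M1=16/71, M2=52/71, M3=0
seg 0: a=-1, c=M0/2=0, d=(M1−M0)/(6·1)=8/213, b=Δ0−h0·(2M0+M1)/6=-221/213
seg 1: a=-2, c=M1/2=8/71, d=(M2−M1)/(6·3)=2/71, b=Δ1−h1·(2M1+M2)/6=-197/213
seg 2: a=-3, c=M2/2=26/71, d=(M3−M2)/(6·2)=-13/213, b=Δ2−h2·(2M2+M3)/6=109/213
t_q=5 → seg 2, τ=1; S=-3+109/213·τ+26/71·τ²+-13/213·τ³=-155/71

  seg 0: a=-1 b=-221/213 c=0 d=8/213
  seg 1: a=-2 b=-197/213 c=8/71 d=2/71
  seg 2: a=-3 b=109/213 c=26/71 d=-13/213
S(5) = -155/71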